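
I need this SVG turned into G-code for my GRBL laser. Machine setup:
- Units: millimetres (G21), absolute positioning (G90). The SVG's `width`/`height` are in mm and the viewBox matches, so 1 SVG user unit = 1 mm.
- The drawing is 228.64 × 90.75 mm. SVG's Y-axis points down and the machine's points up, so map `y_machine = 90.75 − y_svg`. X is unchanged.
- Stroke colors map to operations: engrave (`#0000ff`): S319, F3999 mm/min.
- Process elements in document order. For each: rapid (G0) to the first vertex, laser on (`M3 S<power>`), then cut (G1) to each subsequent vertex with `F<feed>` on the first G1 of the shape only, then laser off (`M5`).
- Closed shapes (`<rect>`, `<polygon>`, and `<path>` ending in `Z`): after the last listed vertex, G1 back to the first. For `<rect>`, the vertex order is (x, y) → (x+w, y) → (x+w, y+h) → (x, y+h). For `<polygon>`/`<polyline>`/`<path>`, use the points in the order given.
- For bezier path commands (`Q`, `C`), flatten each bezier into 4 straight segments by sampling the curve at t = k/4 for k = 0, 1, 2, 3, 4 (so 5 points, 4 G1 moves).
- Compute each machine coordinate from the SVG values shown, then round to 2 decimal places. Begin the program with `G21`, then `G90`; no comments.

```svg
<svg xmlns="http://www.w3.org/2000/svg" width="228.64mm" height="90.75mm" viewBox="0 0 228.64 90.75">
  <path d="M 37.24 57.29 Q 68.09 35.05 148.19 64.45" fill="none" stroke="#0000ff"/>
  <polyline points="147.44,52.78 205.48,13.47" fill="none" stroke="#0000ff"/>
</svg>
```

G21
G90
G0 X37.24 Y33.46
M3 S319
G1 X55.74 Y41.35 F3999
G1 X80.40 Y42.79
G1 X111.22 Y37.77
G1 X148.19 Y26.30
M5
G0 X147.44 Y37.97
M3 S319
G1 X205.48 Y77.28 F3999
M5

viewBox `0 0 228.64 90.75` with mm width/height → 1 unit = 1 mm. Flip: y_m = 90.75 − y_svg.

**Shape 1** — `<path>` quadratic bezier, stroke `#0000ff` → engrave (S319, F3999). Control points (SVG): P0=(37.24,57.29), P1=(68.09,35.05), P2=(148.19,64.45); sampled at t=k/4. Machine vertices: (37.24,33.46) → (55.74,41.35) → (80.40,42.79) → (111.22,37.77) → (148.19,26.30). Open path.

**Shape 2** — `<polyline>` line segment, stroke `#0000ff` → engrave (S319, F3999). Machine vertices: (147.44,37.97) → (205.48,77.28). Open path.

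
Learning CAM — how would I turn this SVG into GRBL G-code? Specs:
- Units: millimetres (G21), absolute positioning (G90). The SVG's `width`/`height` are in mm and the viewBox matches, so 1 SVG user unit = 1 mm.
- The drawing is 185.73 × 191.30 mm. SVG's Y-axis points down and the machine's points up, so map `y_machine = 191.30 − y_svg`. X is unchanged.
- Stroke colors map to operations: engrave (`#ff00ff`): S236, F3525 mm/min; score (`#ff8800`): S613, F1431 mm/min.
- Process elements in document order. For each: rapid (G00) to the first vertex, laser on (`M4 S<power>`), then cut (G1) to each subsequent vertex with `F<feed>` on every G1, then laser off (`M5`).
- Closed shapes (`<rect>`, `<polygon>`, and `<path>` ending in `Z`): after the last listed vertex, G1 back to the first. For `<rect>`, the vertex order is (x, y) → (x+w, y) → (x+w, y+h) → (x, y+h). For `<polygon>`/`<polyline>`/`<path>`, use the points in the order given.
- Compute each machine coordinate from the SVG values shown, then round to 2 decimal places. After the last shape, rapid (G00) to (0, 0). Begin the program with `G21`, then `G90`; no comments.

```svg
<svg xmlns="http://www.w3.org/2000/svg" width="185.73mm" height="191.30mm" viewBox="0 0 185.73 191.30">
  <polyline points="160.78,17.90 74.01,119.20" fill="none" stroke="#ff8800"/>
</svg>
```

G21
G90
G00 X160.78 Y173.40
M4 S613
G1 X74.01 Y72.10 F1431
M5
G00 X0.00 Y0.00

Since the viewBox matches the mm dimensions, user units are millimetres directly. The only transform is the Y-flip y_m = 191.30 − y_svg.

Shape 1 is a line segment drawn with `<polyline>`. Its stroke #ff8800 means score at S613, F1431. After flipping Y the toolpath is (160.78,173.40) → (74.01,72.10).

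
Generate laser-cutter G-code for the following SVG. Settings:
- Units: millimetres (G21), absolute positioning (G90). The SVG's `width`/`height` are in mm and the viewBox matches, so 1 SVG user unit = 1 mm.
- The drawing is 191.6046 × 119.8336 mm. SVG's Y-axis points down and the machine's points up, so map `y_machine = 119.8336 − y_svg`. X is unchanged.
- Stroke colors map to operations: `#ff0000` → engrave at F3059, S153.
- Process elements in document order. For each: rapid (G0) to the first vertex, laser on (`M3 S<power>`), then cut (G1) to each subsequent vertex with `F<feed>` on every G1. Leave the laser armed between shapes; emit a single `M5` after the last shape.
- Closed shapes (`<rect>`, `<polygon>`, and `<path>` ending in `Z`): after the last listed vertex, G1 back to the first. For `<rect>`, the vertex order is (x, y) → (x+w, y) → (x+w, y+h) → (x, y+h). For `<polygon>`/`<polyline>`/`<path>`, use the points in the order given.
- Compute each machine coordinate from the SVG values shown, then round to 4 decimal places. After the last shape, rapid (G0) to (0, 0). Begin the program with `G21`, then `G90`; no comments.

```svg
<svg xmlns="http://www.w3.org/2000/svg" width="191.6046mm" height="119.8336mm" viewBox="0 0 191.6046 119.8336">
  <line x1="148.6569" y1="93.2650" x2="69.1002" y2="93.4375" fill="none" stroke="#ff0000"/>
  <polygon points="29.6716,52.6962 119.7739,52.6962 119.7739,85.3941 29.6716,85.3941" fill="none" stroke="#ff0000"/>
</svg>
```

viewBox `0 0 191.6046 119.8336` with mm width/height → 1 unit = 1 mm. Flip: y_m = 119.8336 − y_svg.

**Shape 1** — `<line>` line segment, stroke `#ff0000` → engrave (S153, F3059). Machine vertices: (148.6569,26.5686) → (69.1002,26.3961). Open path.

**Shape 2** — `<polygon>` rectangle, stroke `#ff0000` → engrave (S153, F3059). Machine vertices: (29.6716,67.1374) → (119.7739,67.1374) → (119.7739,34.4395) → (29.6716,34.4395) → (29.6716,67.1374). Closed: final G1 returns to the first vertex.

G21
G90
G0 X148.6569 Y26.5686
M3 S153
G1 X69.1002 Y26.3961 F3059
G0 X29.6716 Y67.1374
M3 S153
G1 X119.7739 Y67.1374 F3059
G1 X119.7739 Y34.4395 F3059
G1 X29.6716 Y34.4395 F3059
G1 X29.6716 Y67.1374 F3059
M5
G0 X0.0000 Y0.0000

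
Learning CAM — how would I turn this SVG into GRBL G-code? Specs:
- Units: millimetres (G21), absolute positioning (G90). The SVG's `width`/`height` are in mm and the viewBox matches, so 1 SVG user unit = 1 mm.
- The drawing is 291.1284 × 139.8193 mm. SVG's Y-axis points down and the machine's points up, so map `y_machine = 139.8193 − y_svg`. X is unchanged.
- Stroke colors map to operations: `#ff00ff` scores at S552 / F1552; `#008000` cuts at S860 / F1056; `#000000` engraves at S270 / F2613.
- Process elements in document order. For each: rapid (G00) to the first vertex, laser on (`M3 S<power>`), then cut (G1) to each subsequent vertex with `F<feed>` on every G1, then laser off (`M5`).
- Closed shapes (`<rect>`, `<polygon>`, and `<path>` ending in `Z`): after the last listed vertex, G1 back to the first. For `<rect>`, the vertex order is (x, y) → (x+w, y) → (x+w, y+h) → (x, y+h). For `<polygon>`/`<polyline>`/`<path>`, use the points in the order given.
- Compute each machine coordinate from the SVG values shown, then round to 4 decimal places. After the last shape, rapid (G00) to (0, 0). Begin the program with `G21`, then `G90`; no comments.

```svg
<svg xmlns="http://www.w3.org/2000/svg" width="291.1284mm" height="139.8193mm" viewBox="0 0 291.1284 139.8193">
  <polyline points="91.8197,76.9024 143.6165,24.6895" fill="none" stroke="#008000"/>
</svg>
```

1 u = 1 mm; y_m = 139.8193 − y.

[1] `<polyline>` line segment, #008000→cut S860 F1056: (91.8197,62.9169) → (143.6165,115.1298)

G21
G90
G00 X91.8197 Y62.9169
M3 S860
G1 X143.6165 Y115.1298 F1056
M5
G00 X0.0000 Y0.0000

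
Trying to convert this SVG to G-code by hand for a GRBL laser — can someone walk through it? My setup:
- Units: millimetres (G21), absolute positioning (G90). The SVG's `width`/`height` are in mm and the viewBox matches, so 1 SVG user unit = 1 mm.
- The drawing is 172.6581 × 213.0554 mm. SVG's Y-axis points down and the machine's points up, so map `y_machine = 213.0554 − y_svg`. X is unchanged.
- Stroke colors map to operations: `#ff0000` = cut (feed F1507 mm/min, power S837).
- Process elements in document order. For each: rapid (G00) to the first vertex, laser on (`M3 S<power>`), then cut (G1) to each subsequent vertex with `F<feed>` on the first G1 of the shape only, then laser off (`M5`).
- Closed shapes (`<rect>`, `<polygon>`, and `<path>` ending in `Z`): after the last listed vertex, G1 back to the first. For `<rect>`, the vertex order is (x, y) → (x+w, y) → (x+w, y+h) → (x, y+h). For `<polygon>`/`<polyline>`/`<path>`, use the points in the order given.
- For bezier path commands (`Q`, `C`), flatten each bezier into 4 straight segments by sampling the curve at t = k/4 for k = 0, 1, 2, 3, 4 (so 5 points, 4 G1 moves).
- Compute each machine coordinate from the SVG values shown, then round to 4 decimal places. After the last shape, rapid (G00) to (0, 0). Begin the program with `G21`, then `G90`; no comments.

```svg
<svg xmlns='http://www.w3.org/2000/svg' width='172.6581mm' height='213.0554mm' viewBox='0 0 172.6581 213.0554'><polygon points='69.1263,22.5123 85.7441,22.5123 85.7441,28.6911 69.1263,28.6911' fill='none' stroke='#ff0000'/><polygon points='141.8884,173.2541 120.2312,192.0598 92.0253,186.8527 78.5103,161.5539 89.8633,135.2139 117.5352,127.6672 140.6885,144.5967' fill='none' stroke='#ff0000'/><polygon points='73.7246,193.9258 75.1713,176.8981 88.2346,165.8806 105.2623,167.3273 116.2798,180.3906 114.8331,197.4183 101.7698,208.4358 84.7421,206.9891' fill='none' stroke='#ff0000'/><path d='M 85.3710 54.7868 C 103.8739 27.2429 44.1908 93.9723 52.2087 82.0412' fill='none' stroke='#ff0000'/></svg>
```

viewBox `0 0 172.6581 213.0554` with mm width/height → 1 unit = 1 mm. Flip: y_m = 213.0554 − y_svg.

**Shape 1** — `<polygon>` rectangle, stroke `#ff0000` → cut (S837, F1507). Machine vertices: (69.1263,190.5431) → (85.7441,190.5431) → (85.7441,184.3643) → (69.1263,184.3643) → (69.1263,190.5431). Closed: final G1 returns to the first vertex.

**Shape 2** — `<polygon>` regular polygon, stroke `#ff0000` → cut (S837, F1507). Machine vertices: (141.8884,39.8013) → (120.2312,20.9956) → (92.0253,26.2027) → (78.5103,51.5015) → (89.8633,77.8415) → (117.5352,85.3882) → (140.6885,68.4587) → (141.8884,39.8013). Closed: final G1 returns to the first vertex.

**Shape 3** — `<polygon>` regular polygon, stroke `#ff0000` → cut (S837, F1507). Machine vertices: (73.7246,19.1296) → (75.1713,36.1573) → (88.2346,47.1748) → (105.2623,45.7281) → (116.2798,32.6648) → (114.8331,15.6371) → (101.7698,4.6196) → (84.7421,6.0663) → (73.7246,19.1296). Closed: final G1 returns to the first vertex.

**Shape 4** — `<path>` cubic bezier, stroke `#ff0000` → cut (S837, F1507). Control points (SVG): P0=(85.3710,54.7868), P1=(103.8739,27.2429), P2=(44.1908,93.9723), P3=(52.2087,82.0412); sampled at t=k/4. Machine vertices: (85.3710,158.2686) → (86.8678,163.9524) → (72.7217,150.4962) → (56.6097,134.1126) → (52.2087,131.0142). Open path.

G21
G90
G00 X69.1263 Y190.5431
M3 S837
G1 X85.7441 Y190.5431 F1507
G1 X85.7441 Y184.3643
G1 X69.1263 Y184.3643
G1 X69.1263 Y190.5431
M5
G00 X141.8884 Y39.8013
M3 S837
G1 X120.2312 Y20.9956 F1507
G1 X92.0253 Y26.2027
G1 X78.5103 Y51.5015
G1 X89.8633 Y77.8415
G1 X117.5352 Y85.3882
G1 X140.6885 Y68.4587
G1 X141.8884 Y39.8013
M5
G00 X73.7246 Y19.1296
M3 S837
G1 X75.1713 Y36.1573 F1507
G1 X88.2346 Y47.1748
G1 X105.2623 Y45.7281
G1 X116.2798 Y32.6648
G1 X114.8331 Y15.6371
G1 X101.7698 Y4.6196
G1 X84.7421 Y6.0663
G1 X73.7246 Y19.1296
M5
G00 X85.3710 Y158.2686
M3 S837
G1 X86.8678 Y163.9524 F1507
G1 X72.7217 Y150.4962
G1 X56.6097 Y134.1126
G1 X52.2087 Y131.0142
M5
G00 X0.0000 Y0.0000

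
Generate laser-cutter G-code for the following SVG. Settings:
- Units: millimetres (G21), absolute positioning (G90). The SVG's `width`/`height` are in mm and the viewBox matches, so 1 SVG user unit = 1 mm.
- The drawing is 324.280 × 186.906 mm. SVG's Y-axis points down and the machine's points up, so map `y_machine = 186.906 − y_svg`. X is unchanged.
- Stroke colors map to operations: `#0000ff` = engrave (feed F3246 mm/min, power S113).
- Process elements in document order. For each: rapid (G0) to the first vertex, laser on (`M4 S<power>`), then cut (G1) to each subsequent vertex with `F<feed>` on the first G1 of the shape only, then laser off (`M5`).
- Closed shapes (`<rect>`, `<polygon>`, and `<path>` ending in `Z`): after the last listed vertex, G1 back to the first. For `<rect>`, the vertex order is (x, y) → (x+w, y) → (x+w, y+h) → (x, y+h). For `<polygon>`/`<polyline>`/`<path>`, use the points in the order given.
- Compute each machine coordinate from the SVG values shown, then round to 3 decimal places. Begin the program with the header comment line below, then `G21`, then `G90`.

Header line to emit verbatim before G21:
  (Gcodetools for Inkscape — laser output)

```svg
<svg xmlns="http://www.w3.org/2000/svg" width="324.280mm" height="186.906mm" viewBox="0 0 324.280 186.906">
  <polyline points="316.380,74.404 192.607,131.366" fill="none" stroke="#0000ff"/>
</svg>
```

viewBox `0 0 324.280 186.906` with mm width/height → 1 unit = 1 mm. Flip: y_m = 186.906 − y_svg.

**Shape 1** — `<polyline>` line segment, stroke `#0000ff` → engrave (S113, F3246). Machine vertices: (316.380,112.502) → (192.607,55.540). Open path.

(Gcodetools for Inkscape — laser output)
G21
G90
G0 X316.380 Y112.502
M4 S113
G1 X192.607 Y55.540 F3246
M5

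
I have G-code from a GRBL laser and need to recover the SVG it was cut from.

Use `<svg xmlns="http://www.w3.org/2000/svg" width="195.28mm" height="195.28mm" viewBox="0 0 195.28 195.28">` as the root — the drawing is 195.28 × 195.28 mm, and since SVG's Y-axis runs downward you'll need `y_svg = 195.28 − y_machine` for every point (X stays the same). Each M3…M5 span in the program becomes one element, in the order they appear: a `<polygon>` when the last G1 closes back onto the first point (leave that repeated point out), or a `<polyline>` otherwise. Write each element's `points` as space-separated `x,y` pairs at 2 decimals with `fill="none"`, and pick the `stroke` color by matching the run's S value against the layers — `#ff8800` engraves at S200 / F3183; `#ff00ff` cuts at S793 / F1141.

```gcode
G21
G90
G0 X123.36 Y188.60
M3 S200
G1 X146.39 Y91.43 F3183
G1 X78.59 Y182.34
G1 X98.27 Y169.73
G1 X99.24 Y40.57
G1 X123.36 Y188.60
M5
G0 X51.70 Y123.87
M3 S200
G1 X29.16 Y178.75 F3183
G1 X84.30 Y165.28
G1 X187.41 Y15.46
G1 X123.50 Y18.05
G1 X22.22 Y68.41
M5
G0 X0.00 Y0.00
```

y_svg = 195.28 − y_m. Every run uses S200, so all elements get stroke `#ff8800` (engrave).

[1] closed run; points: 123.36,6.68 146.39,103.85 78.59,12.94 98.27,25.55 99.24,154.71

[2] open run; points: 51.70,71.41 29.16,16.53 84.30,30.00 187.41,179.82 123.50,177.23 22.22,126.87

<svg xmlns="http://www.w3.org/2000/svg" width="195.28mm" height="195.28mm" viewBox="0 0 195.28 195.28">
  <polygon points="123.36,6.68 146.39,103.85 78.59,12.94 98.27,25.55 99.24,154.71" fill="none" stroke="#ff8800"/>
  <polyline points="51.70,71.41 29.16,16.53 84.30,30.00 187.41,179.82 123.50,177.23 22.22,126.87" fill="none" stroke="#ff8800"/>
</svg>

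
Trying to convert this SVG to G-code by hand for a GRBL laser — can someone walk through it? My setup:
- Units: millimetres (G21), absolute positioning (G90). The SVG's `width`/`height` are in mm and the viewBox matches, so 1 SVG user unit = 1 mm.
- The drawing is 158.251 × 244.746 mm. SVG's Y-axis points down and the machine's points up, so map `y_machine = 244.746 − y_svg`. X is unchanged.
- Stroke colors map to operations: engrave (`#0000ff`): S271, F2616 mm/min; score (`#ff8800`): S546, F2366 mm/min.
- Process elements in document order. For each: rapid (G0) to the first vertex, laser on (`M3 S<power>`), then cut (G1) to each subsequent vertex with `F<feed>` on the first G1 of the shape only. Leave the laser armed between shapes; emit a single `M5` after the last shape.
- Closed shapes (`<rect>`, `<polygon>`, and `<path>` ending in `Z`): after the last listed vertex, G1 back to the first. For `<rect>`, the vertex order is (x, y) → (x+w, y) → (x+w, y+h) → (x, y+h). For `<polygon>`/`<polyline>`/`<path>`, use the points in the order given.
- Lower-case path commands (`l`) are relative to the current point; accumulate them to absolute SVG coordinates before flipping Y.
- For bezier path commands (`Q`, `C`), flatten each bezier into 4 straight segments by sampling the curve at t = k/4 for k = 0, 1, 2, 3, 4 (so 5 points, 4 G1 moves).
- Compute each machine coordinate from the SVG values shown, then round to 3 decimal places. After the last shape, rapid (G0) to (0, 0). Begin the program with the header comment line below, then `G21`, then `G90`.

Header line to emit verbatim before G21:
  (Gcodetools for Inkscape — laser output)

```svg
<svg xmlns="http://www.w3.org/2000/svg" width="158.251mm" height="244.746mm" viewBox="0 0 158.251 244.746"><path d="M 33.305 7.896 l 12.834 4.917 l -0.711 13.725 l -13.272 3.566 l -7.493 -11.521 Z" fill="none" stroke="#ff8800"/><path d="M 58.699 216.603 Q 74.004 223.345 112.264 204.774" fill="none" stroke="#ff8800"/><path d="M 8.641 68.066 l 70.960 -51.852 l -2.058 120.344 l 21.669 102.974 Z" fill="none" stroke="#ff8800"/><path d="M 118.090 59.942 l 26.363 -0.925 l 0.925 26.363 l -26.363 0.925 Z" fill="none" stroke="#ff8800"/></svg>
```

1 u = 1 mm; y_m = 244.746 − y.

[1] `<path>` regular polygon, #ff8800→score S546 F2366: (33.305,236.850) → (46.139,231.933) → (45.428,218.208) → (32.156,214.642) → (24.663,226.163) → (33.305,236.850) (closed)

[2] `<path>` quadratic bezier, #ff8800→score S546 F2366: (58.699,28.143) → (67.786,26.354) → (79.743,27.729) → (94.569,32.269) → (112.264,39.972)

[3] `<path>` closed polygon, #ff8800→score S546 F2366: (8.641,176.680) → (79.601,228.532) → (77.543,108.188) → (99.212,5.214) → (8.641,176.680) (closed)

[4] `<path>` regular polygon, #ff8800→score S546 F2366: (118.090,184.804) → (144.453,185.729) → (145.378,159.366) → (119.015,158.441) → (118.090,184.804) (closed)

(Gcodetools for Inkscape — laser output)
G21
G90
G0 X33.305 Y236.850
M3 S546
G1 X46.139 Y231.933 F2366
G1 X45.428 Y218.208
G1 X32.156 Y214.642
G1 X24.663 Y226.163
G1 X33.305 Y236.850
G0 X58.699 Y28.143
M3 S546
G1 X67.786 Y26.354 F2366
G1 X79.743 Y27.729
G1 X94.569 Y32.269
G1 X112.264 Y39.972
G0 X8.641 Y176.680
M3 S546
G1 X79.601 Y228.532 F2366
G1 X77.543 Y108.188
G1 X99.212 Y5.214
G1 X8.641 Y176.680
G0 X118.090 Y184.804
M3 S546
G1 X144.453 Y185.729 F2366
G1 X145.378 Y159.366
G1 X119.015 Y158.441
G1 X118.090 Y184.804
M5
G0 X0.000 Y0.000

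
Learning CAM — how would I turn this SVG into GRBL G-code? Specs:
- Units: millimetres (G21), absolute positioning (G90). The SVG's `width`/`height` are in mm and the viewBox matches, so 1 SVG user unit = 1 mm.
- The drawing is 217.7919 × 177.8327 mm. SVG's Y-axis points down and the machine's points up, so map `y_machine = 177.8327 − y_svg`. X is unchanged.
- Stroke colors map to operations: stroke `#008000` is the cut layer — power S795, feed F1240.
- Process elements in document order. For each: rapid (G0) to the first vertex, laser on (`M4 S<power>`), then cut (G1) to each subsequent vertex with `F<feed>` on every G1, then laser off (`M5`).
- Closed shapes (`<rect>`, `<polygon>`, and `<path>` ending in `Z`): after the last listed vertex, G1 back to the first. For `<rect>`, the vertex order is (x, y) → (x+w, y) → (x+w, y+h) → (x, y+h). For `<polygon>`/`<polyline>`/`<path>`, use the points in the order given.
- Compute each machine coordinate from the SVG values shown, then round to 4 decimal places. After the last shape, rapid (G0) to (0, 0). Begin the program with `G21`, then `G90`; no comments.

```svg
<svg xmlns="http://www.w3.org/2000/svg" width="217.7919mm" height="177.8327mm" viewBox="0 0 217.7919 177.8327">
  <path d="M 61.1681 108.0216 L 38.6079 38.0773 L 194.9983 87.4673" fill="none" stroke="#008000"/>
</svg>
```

viewBox `0 0 217.7919 177.8327` with mm width/height → 1 unit = 1 mm. Flip: y_m = 177.8327 − y_svg.

**Shape 1** — `<path>` open polyline, stroke `#008000` → cut (S795, F1240). Machine vertices: (61.1681,69.8111) → (38.6079,139.7554) → (194.9983,90.3654). Open path.

G21
G90
G0 X61.1681 Y69.8111
M4 S795
G1 X38.6079 Y139.7554 F1240
G1 X194.9983 Y90.3654 F1240
M5
G0 X0.0000 Y0.0000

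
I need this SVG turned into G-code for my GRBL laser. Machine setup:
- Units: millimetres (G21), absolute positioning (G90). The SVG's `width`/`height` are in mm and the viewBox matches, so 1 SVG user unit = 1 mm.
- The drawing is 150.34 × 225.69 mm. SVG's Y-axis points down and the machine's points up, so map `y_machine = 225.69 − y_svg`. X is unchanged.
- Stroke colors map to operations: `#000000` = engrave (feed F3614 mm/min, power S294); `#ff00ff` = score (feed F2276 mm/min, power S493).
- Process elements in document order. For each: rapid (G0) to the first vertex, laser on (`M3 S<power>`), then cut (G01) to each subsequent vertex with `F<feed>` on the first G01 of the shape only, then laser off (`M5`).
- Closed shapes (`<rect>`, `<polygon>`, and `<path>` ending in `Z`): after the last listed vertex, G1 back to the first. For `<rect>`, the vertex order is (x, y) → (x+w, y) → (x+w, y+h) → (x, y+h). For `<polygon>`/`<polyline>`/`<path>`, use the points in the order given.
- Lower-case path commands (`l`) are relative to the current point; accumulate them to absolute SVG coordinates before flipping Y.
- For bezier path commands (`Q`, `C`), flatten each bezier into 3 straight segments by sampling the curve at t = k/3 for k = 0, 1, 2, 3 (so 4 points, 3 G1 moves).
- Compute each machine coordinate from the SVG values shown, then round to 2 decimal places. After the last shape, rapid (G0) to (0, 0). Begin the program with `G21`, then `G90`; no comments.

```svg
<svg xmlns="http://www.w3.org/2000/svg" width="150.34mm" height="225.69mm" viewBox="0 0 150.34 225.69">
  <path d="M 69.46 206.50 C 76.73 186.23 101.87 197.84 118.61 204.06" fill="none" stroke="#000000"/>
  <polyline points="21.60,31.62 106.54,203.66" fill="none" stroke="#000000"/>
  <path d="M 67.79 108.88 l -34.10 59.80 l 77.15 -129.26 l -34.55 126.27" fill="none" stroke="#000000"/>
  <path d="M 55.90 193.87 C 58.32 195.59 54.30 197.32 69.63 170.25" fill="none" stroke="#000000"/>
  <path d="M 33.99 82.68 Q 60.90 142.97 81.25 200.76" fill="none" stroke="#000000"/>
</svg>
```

G21
G90
G0 X69.46 Y19.19
M3 S294
G01 X81.71 Y30.21 F3614
G01 X100.04 Y28.27
G01 X118.61 Y21.63
M5
G0 X21.60 Y194.07
M3 S294
G01 X106.54 Y22.03 F3614
M5
G0 X67.79 Y116.81
M3 S294
G01 X33.69 Y57.01 F3614
G01 X110.84 Y186.27
G01 X76.29 Y60.00
M5
G0 X55.90 Y31.82
M3 S294
G01 X57.13 Y31.16 F3614
G01 X59.79 Y36.90
G01 X69.63 Y55.44
M5
G0 X33.99 Y143.01
M3 S294
G01 X51.20 Y103.09 F3614
G01 X66.95 Y63.73
G01 X81.25 Y24.93
M5
G0 X0.00 Y0.00

1 u = 1 mm; y_m = 225.69 − y.

[1] `<path>` cubic bezier, #000000→engrave S294 F3614: (69.46,19.19) → (81.71,30.21) → (100.04,28.27) → (118.61,21.63)

[2] `<polyline>` line segment, #000000→engrave S294 F3614: (21.60,194.07) → (106.54,22.03)

[3] `<path>` open polyline, #000000→engrave S294 F3614: (67.79,116.81) → (33.69,57.01) → (110.84,186.27) → (76.29,60.00)

[4] `<path>` cubic bezier, #000000→engrave S294 F3614: (55.90,31.82) → (57.13,31.16) → (59.79,36.90) → (69.63,55.44)

[5] `<path>` quadratic bezier, #000000→engrave S294 F3614: (33.99,143.01) → (51.20,103.09) → (66.95,63.73) → (81.25,24.93)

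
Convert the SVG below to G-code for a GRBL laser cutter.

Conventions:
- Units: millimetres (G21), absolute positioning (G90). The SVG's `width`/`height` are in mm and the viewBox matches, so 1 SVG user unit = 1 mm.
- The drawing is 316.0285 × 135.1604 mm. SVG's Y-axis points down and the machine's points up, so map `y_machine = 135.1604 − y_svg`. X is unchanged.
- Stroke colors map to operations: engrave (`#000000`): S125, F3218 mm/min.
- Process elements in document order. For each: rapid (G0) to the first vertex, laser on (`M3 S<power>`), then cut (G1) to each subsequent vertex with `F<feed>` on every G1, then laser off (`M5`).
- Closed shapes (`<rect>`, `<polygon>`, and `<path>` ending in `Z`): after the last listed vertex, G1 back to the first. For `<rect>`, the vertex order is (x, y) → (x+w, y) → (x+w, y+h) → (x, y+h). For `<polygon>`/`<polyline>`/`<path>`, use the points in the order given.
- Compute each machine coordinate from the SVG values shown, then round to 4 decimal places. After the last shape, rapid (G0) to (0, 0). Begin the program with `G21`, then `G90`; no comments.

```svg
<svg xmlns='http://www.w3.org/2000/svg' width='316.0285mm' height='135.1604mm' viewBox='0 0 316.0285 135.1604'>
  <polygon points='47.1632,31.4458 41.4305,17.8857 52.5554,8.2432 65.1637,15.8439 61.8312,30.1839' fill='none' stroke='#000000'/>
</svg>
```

G21
G90
G0 X47.1632 Y103.7146
M3 S125
G1 X41.4305 Y117.2747 F3218
G1 X52.5554 Y126.9172 F3218
G1 X65.1637 Y119.3165 F3218
G1 X61.8312 Y104.9765 F3218
G1 X47.1632 Y103.7146 F3218
M5
G0 X0.0000 Y0.0000

viewBox `0 0 316.0285 135.1604` with mm width/height → 1 unit = 1 mm. Flip: y_m = 135.1604 − y_svg.

**Shape 1** — `<polygon>` regular polygon, stroke `#000000` → engrave (S125, F3218). Machine vertices: (47.1632,103.7146) → (41.4305,117.2747) → (52.5554,126.9172) → (65.1637,119.3165) → (61.8312,104.9765) → (47.1632,103.7146). Closed: final G1 returns to the first vertex.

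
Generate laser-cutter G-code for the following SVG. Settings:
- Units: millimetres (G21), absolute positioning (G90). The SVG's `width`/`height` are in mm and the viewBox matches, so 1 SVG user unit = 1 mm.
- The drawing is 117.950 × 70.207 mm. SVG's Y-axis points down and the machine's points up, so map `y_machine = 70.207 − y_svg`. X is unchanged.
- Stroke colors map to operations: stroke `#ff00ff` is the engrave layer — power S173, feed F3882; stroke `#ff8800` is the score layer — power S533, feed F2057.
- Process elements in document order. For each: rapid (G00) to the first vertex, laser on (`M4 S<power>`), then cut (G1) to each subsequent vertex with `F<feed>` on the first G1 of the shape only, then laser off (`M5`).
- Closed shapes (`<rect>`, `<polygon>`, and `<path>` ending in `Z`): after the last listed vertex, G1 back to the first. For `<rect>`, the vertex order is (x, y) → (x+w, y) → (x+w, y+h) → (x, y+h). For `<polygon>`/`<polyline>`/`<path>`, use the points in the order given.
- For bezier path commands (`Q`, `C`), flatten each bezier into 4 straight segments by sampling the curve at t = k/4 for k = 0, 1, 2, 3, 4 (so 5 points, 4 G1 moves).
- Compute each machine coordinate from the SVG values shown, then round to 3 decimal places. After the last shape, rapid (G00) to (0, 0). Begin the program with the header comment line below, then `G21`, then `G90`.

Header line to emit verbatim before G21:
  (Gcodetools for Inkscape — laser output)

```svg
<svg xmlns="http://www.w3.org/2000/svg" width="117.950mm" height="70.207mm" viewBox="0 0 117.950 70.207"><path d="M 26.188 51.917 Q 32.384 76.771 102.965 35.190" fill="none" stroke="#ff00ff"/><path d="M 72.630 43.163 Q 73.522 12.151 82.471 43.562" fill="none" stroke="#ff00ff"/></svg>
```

(Gcodetools for Inkscape — laser output)
G21
G90
G00 X26.188 Y18.290
M4 S173
G1 X33.310 Y10.015 F3882
G1 X48.480 Y10.045
G1 X71.699 Y18.379
G1 X102.965 Y35.017
M5
G00 X72.630 Y27.044
M4 S173
G1 X73.580 Y38.649 F3882
G1 X75.536 Y42.450
G1 X78.500 Y38.449
G1 X82.471 Y26.645
M5
G00 X0.000 Y0.000

viewBox `0 0 117.950 70.207` with mm width/height → 1 unit = 1 mm. Flip: y_m = 70.207 − y_svg.

**Shape 1** — `<path>` quadratic bezier, stroke `#ff00ff` → engrave (S173, F3882). Control points (SVG): P0=(26.188,51.917), P1=(32.384,76.771), P2=(102.965,35.190); sampled at t=k/4. Machine vertices: (26.188,18.290) → (33.310,10.015) → (48.480,10.045) → (71.699,18.379) → (102.965,35.017). Open path.

**Shape 2** — `<path>` quadratic bezier, stroke `#ff00ff` → engrave (S173, F3882). Control points (SVG): P0=(72.630,43.163), P1=(73.522,12.151), P2=(82.471,43.562); sampled at t=k/4. Machine vertices: (72.630,27.044) → (73.580,38.649) → (75.536,42.450) → (78.500,38.449) → (82.471,26.645). Open path.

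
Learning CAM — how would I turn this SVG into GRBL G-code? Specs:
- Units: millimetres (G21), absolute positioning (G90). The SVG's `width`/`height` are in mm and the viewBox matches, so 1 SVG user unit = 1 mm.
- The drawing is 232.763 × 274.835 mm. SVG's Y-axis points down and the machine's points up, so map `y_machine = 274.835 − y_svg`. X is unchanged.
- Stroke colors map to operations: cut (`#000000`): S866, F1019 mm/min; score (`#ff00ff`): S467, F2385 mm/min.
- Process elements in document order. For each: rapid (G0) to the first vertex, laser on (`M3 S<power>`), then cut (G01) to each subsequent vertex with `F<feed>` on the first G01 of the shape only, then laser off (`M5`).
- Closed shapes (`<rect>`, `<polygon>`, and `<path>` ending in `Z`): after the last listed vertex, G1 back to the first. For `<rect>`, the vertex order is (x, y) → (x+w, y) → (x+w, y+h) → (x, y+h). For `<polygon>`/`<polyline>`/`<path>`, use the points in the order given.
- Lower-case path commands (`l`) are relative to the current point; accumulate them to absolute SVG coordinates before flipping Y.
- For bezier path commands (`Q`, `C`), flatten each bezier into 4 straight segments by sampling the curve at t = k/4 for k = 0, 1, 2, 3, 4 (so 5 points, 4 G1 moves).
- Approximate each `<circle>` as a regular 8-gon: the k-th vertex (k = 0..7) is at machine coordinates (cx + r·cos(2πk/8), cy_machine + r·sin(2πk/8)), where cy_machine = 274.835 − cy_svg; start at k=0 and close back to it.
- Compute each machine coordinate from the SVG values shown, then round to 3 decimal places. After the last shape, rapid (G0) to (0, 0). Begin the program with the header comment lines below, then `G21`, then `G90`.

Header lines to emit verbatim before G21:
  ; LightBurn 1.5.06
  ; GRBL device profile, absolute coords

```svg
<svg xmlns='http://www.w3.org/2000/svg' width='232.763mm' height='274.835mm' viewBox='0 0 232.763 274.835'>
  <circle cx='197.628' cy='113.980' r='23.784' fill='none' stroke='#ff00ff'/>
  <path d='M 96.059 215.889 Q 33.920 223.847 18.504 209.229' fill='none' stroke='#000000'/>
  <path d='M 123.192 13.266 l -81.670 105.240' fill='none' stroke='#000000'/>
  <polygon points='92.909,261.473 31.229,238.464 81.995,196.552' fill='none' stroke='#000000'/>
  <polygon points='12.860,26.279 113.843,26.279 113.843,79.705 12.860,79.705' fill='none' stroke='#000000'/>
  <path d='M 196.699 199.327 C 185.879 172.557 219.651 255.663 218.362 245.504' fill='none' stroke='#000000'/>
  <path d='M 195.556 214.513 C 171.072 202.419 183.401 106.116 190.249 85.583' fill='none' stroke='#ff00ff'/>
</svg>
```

; LightBurn 1.5.06
; GRBL device profile, absolute coords
G21
G90
G0 X221.412 Y160.855
M3 S467
G01 X214.446 Y177.673 F2385
G01 X197.628 Y184.639
G01 X180.810 Y177.673
G01 X173.844 Y160.855
G01 X180.810 Y144.037
G01 X197.628 Y137.071
G01 X214.446 Y144.037
G01 X221.412 Y160.855
M5
G0 X96.059 Y58.946
M3 S866
G01 X67.910 Y56.378 F1019
G01 X45.601 Y56.632
G01 X29.132 Y59.708
G01 X18.504 Y65.606
M5
G0 X123.192 Y261.569
M3 S866
G01 X41.522 Y156.329 F1019
M5
G0 X92.909 Y13.362
M3 S866
G01 X31.229 Y36.371 F1019
G01 X81.995 Y78.283
G01 X92.909 Y13.362
M5
G0 X12.860 Y248.556
M3 S866
G01 X113.843 Y248.556 F1019
G01 X113.843 Y195.130
G01 X12.860 Y195.130
G01 X12.860 Y248.556
M5
G0 X196.699 Y75.508
M3 S866
G01 X195.700 Y78.158 F1019
G01 X203.956 Y58.649
G01 X213.999 Y36.025
G01 X218.362 Y29.331
M5
G0 X195.556 Y60.322
M3 S467
G01 X183.435 Y82.682 F2385
G01 X181.153 Y121.622
G01 X184.746 Y162.145
G01 X190.249 Y189.252
M5
G0 X0.000 Y0.000

Since the viewBox matches the mm dimensions, user units are millimetres directly. The only transform is the Y-flip y_m = 274.835 − y_svg.

Shape 1 is a circle drawn with `<circle>`. Its stroke #ff00ff means score at S467, F2385. After flipping Y the toolpath is (221.412,160.855) → (214.446,177.673) → (197.628,184.639) → (180.810,177.673) → (173.844,160.855) → (180.810,144.037) → (197.628,137.071) → (214.446,144.037) → (221.412,160.855), returning to the start.

Shape 2 is a quadratic bezier drawn with `<path>`. Its stroke #000000 means cut at S866, F1019. After flipping Y the toolpath is (96.059,58.946) → (67.910,56.378) → (45.601,56.632) → (29.132,59.708) → (18.504,65.606).

Shape 3 is a line segment drawn with `<path>`. Its stroke #000000 means cut at S866, F1019. After flipping Y the toolpath is (123.192,261.569) → (41.522,156.329).

Shape 4 is a regular polygon drawn with `<polygon>`. Its stroke #000000 means cut at S866, F1019. After flipping Y the toolpath is (92.909,13.362) → (31.229,36.371) → (81.995,78.283) → (92.909,13.362), returning to the start.

Shape 5 is a rectangle drawn with `<polygon>`. Its stroke #000000 means cut at S866, F1019. After flipping Y the toolpath is (12.860,248.556) → (113.843,248.556) → (113.843,195.130) → (12.860,195.130) → (12.860,248.556), returning to the start.

Shape 6 is a cubic bezier drawn with `<path>`. Its stroke #000000 means cut at S866, F1019. After flipping Y the toolpath is (196.699,75.508) → (195.700,78.158) → (203.956,58.649) → (213.999,36.025) → (218.362,29.331).

Shape 7 is a cubic bezier drawn with `<path>`. Its stroke #ff00ff means score at S467, F2385. After flipping Y the toolpath is (195.556,60.322) → (183.435,82.682) → (181.153,121.622) → (184.746,162.145) → (190.249,189.252).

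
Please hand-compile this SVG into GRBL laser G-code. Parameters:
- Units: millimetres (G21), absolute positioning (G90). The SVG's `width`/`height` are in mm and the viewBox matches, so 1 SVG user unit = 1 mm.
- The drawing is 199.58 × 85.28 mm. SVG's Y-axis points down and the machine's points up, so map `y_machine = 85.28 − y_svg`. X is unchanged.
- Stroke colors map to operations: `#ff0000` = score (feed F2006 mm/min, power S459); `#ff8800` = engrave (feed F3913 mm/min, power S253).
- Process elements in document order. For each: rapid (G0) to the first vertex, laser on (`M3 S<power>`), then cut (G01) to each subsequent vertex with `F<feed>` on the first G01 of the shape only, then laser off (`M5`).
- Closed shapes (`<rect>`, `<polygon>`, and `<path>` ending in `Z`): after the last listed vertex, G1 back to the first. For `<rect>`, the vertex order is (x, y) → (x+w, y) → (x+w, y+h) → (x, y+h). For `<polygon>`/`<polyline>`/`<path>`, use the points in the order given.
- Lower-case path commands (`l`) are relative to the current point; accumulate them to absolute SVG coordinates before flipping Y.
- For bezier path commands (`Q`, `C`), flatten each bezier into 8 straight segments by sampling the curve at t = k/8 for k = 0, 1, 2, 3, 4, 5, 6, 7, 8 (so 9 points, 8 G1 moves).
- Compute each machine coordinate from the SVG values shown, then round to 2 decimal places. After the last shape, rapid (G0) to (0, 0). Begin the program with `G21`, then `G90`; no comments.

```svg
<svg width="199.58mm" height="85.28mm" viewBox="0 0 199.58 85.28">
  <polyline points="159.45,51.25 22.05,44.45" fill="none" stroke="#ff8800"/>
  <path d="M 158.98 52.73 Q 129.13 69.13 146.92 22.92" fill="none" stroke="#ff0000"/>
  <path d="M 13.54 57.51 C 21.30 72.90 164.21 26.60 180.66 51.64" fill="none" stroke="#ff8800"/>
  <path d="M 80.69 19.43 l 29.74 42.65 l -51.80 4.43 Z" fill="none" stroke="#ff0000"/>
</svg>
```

Since the viewBox matches the mm dimensions, user units are millimetres directly. The only transform is the Y-flip y_m = 85.28 − y_svg.

Shape 1 is a line segment drawn with `<polyline>`. Its stroke #ff8800 means engrave at S253, F3913. After flipping Y the toolpath is (159.45,34.03) → (22.05,40.83).

Shape 2 is a quadratic bezier drawn with `<path>`. Its stroke #ff0000 means score at S459, F2006. After flipping Y the toolpath is (158.98,32.55) → (152.26,29.43) → (147.03,28.26) → (143.29,29.05) → (141.04,31.80) → (140.28,36.51) → (141.00,43.17) → (143.22,51.79) → (146.92,62.36).

Shape 3 is a cubic bezier drawn with `<path>`. Its stroke #ff8800 means engrave at S253, F3913. After flipping Y the toolpath is (13.54,27.77) → (22.27,24.63) → (40.61,25.72) → (65.49,29.47) → (93.84,34.32) → (122.60,38.73) → (148.70,41.12) → (169.07,39.95) → (180.66,33.64).

Shape 4 is a regular polygon drawn with `<path>`. Its stroke #ff0000 means score at S459, F2006. After flipping Y the toolpath is (80.69,65.85) → (110.43,23.20) → (58.63,18.77) → (80.69,65.85), returning to the start.

G21
G90
G0 X159.45 Y34.03
M3 S253
G01 X22.05 Y40.83 F3913
M5
G0 X158.98 Y32.55
M3 S459
G01 X152.26 Y29.43 F2006
G01 X147.03 Y28.26
G01 X143.29 Y29.05
G01 X141.04 Y31.80
G01 X140.28 Y36.51
G01 X141.00 Y43.17
G01 X143.22 Y51.79
G01 X146.92 Y62.36
M5
G0 X13.54 Y27.77
M3 S253
G01 X22.27 Y24.63 F3913
G01 X40.61 Y25.72
G01 X65.49 Y29.47
G01 X93.84 Y34.32
G01 X122.60 Y38.73
G01 X148.70 Y41.12
G01 X169.07 Y39.95
G01 X180.66 Y33.64
M5
G0 X80.69 Y65.85
M3 S459
G01 X110.43 Y23.20 F2006
G01 X58.63 Y18.77
G01 X80.69 Y65.85
M5
G0 X0.00 Y0.00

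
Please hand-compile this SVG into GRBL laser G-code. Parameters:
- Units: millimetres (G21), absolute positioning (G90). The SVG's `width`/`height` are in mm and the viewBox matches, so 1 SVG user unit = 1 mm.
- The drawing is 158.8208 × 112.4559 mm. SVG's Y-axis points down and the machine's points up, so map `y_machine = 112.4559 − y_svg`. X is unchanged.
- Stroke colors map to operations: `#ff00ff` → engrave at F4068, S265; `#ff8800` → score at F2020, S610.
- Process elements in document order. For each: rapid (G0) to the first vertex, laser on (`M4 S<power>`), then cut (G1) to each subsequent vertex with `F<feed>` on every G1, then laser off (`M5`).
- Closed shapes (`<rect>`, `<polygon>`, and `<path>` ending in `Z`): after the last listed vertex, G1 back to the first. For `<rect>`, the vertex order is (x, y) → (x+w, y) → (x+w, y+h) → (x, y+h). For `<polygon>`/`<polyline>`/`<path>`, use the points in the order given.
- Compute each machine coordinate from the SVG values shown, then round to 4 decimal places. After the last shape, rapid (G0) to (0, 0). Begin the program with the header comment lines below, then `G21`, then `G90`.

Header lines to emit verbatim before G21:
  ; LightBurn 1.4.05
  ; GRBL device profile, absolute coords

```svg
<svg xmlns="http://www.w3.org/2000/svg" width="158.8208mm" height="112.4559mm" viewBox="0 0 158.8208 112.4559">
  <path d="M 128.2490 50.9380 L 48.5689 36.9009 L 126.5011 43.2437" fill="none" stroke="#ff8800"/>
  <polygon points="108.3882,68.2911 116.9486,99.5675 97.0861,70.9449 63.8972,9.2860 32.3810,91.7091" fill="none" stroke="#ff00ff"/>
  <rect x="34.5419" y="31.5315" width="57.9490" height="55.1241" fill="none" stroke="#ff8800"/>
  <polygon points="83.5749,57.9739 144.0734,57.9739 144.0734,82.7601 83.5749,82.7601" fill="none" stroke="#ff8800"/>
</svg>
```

; LightBurn 1.4.05
; GRBL device profile, absolute coords
G21
G90
G0 X128.2490 Y61.5179
M4 S610
G1 X48.5689 Y75.5550 F2020
G1 X126.5011 Y69.2122 F2020
M5
G0 X108.3882 Y44.1648
M4 S265
G1 X116.9486 Y12.8884 F4068
G1 X97.0861 Y41.5110 F4068
G1 X63.8972 Y103.1699 F4068
G1 X32.3810 Y20.7468 F4068
G1 X108.3882 Y44.1648 F4068
M5
G0 X34.5419 Y80.9244
M4 S610
G1 X92.4909 Y80.9244 F2020
G1 X92.4909 Y25.8003 F2020
G1 X34.5419 Y25.8003 F2020
G1 X34.5419 Y80.9244 F2020
M5
G0 X83.5749 Y54.4820
M4 S610
G1 X144.0734 Y54.4820 F2020
G1 X144.0734 Y29.6958 F2020
G1 X83.5749 Y29.6958 F2020
G1 X83.5749 Y54.4820 F2020
M5
G0 X0.0000 Y0.0000

Since the viewBox matches the mm dimensions, user units are millimetres directly. The only transform is the Y-flip y_m = 112.4559 − y_svg.

Shape 1 is a open polyline drawn with `<path>`. Its stroke #ff8800 means score at S610, F2020. After flipping Y the toolpath is (128.2490,61.5179) → (48.5689,75.5550) → (126.5011,69.2122).

Shape 2 is a closed polygon drawn with `<polygon>`. Its stroke #ff00ff means engrave at S265, F4068. After flipping Y the toolpath is (108.3882,44.1648) → (116.9486,12.8884) → (97.0861,41.5110) → (63.8972,103.1699) → (32.3810,20.7468) → (108.3882,44.1648), returning to the start.

Shape 3 is a rectangle drawn with `<rect>`. Its stroke #ff8800 means score at S610, F2020. After flipping Y the toolpath is (34.5419,80.9244) → (92.4909,80.9244) → (92.4909,25.8003) → (34.5419,25.8003) → (34.5419,80.9244), returning to the start.

Shape 4 is a rectangle drawn with `<polygon>`. Its stroke #ff8800 means score at S610, F2020. After flipping Y the toolpath is (83.5749,54.4820) → (144.0734,54.4820) → (144.0734,29.6958) → (83.5749,29.6958) → (83.5749,54.4820), returning to the start.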